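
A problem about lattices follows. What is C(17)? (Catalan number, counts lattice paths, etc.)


C(n) = C(2n, n) / (n+1).
C(34, 17) = 2333606220
C(17) = 2333606220 / 18 = 129644790


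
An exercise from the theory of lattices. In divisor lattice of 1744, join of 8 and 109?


In a divisor lattice, join = lcm (least common multiple).
gcd(8,109) = 1
lcm(8,109) = 8*109/gcd = 872/1 = 872


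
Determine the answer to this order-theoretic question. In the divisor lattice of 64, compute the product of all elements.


Divisors of 64: [1, 2, 4, 8, 16, 32, 64]
Product = n^(d(n)/2) = 64^(7/2)
Product = 2097152


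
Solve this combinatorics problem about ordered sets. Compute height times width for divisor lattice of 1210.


Height = length of longest chain minus 1; width = size of largest antichain.
A maximum chain: 1 | 11 | 121 | 605 | 1210  (height 4).
A maximum antichain: {10, 22, 55, 121}  (width 4).
Product = 4 * 4 = 16


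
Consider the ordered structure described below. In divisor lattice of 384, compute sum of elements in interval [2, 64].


Interval [2,64] in divisors of 384: [2, 4, 8, 16, 32, 64]
Sum = 126


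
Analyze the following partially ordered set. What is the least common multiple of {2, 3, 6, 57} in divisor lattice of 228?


In a divisor lattice, join = lcm (least common multiple).
Compute lcm iteratively: start with first element, then lcm(current, next).
Elements: [2, 3, 6, 57]
lcm(2,3) = 6
lcm(6,6) = 6
lcm(6,57) = 114
Final lcm = 114


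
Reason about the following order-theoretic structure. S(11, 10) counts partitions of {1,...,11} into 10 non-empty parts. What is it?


S(n,k) = k*S(n-1,k) + S(n-1,k-1).
S(10,10) = 1, S(10,9) = 45
S(11,10) = 10*1 + 45 = 10 + 45
S(11,10) = 55


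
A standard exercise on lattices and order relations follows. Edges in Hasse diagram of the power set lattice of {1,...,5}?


A cover relation a -< b holds when a < b with no c strictly between.
Cover relations:
  {} -< {1}
  {} -< {2}
  {} -< {3}
  {} -< {4}
  {} -< {5}
  {1} -< {1,2}
  {1} -< {1,3}
  {1} -< {1,4}
  ...72 more
Total: 80


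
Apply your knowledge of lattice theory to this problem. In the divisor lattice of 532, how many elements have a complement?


An element a is complemented if some b has a meet b = bottom, a join b = top.
a is complemented iff gcd(a, n/a)=1, i.e. a is a unitary divisor of 532.
Complemented elements: 1, 4, 7, 19, 28, 76, ... (2 more)
Count: 8


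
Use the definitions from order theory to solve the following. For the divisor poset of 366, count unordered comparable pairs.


A comparable pair {a,b} has a < b or b < a in the order.
Count unordered pairs where one element is strictly below the other.
Examples: {1,2}, {1,3}, {1,6}, {1,61}, ...
Total comparable pairs: 19


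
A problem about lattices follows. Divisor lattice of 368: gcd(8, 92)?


Meet=gcd.
gcd(8,92)=4


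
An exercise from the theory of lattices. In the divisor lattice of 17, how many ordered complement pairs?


Complement pair (a,b): a meet b = bottom, a join b = top.
Here: gcd(a,b)=1 and lcm(a,b)=17, i.e. a*b=17 with a,b coprime.
Pairs found: (1,17), (17,1)
Total ordered pairs: 2


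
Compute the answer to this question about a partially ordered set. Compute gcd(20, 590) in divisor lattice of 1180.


In a divisor lattice, meet = gcd (greatest common divisor).
By Euclidean algorithm or factoring: gcd(20,590) = 10


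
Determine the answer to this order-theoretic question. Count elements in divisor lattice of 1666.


Divisors of 1666: [1, 2, 7, 14, 17, 34, 49, 98, 119, 238, 833, 1666]
Count: 12


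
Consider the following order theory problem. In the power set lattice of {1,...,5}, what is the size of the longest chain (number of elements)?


A chain is a totally ordered subset; we count the number of elements in a maximum chain.
Compute, for each element x, the size of the longest chain ending at x:
  {}: 1
  {1}: 2
  {2}: 2
  {3}: 2
  {4}: 2
  {5}: 2
  ...
A maximum chain: {} < {1} < {1,2} < {1,2,3} < {1,2,3,4} < {1,2,3,4,5}
Number of elements in the longest chain: 6


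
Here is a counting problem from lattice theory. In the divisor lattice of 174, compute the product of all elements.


Divisors of 174: [1, 2, 3, 6, 29, 58, 87, 174]
Product = n^(d(n)/2) = 174^(8/2)
Product = 916636176


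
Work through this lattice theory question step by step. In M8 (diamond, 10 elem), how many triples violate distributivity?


Distributive law: a ^ (b v c) = (a ^ b) v (a ^ c).
Check all 10^3 = 1000 ordered triples (a,b,c).
  e.g. a=a1, b=a2, c=a3: lhs=a1 != rhs=0
  e.g. a=a1, b=a2, c=a4: lhs=a1 != rhs=0
Total violating triples: 336


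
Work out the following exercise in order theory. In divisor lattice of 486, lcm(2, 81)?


Join=lcm.
gcd(2,81)=1
lcm=162


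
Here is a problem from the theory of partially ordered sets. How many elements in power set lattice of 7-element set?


Power set = 2^n.
2^7 = 128


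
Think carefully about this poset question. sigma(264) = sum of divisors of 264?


sigma(n) = sum of divisors.
Divisors of 264: [1, 2, 3, 4, 6, 8, 11, 12, 22, 24, 33, 44, 66, 88, 132, 264]
Sum = 720


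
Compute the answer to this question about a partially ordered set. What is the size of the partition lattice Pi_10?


B(n) = number of set partitions of an n-element set.
B(n) satisfies the recurrence: B(n+1) = sum_k C(n,k)*B(k).
B(10) = 115975


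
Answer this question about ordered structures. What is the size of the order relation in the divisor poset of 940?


The order relation is {(a,b) : a <= b}, reflexive so it includes (a,a).
Examples: (1,1), (1,10), (1,188), (1,2), (1,20), ...
Total ordered pairs: 54


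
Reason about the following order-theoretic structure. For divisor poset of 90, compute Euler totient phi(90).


phi(n) = n * prod_{p|n} (1 - 1/p).
Prime divisors of 90: [2, 3, 5]
phi(90) = 90 * (1 - 1/2) * (1 - 1/3) * (1 - 1/5)
phi(90) = 24


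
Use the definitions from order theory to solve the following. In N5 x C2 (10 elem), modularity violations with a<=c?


Modular law: if a <= c then a v (b ^ c) = (a v b) ^ c.
Check all triples (a,b,c) with a <= c among 10 elements.
  e.g. a=(a,0), b=(c,0), c=(b,0): lhs=(a,0) != rhs=(b,0)
  e.g. a=(a,0), b=(c,1), c=(b,0): lhs=(a,0) != rhs=(b,0)
Total violating triples: 6


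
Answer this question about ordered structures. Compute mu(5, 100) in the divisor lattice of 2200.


In a divisor lattice, mu(a,b) = mu(b/a) where mu is the classical Mobius function.
b/a = 100/5 = 20
Prime factorization of 20: primes [2, 5]
20 is not squarefree, so mu(20) = 0


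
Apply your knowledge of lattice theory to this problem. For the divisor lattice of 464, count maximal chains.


A maximal chain goes from the minimum element to a maximal element via cover relations.
Counting all min-to-max paths in the cover graph.
Total maximal chains: 5


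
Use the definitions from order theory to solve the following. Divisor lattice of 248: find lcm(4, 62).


In a divisor lattice, join = lcm (least common multiple).
gcd(4,62) = 2
lcm(4,62) = 4*62/gcd = 248/2 = 124


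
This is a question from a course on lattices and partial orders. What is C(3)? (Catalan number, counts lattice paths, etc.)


C(n) = C(2n, n) / (n+1).
C(6, 3) = 20
C(3) = 20 / 4 = 5


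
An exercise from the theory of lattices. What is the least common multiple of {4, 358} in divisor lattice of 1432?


In a divisor lattice, join = lcm (least common multiple).
Compute lcm iteratively: start with first element, then lcm(current, next).
Elements: [4, 358]
lcm(4,358) = 716
Final lcm = 716


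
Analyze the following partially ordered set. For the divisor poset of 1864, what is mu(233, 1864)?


In a divisor lattice, mu(a,b) = mu(b/a) where mu is the classical Mobius function.
b/a = 1864/233 = 8
Prime factorization of 8: primes [2]
8 is not squarefree, so mu(8) = 0


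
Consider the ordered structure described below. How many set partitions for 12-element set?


B(n) = number of set partitions of an n-element set.
B(n) satisfies the recurrence: B(n+1) = sum_k C(n,k)*B(k).
B(12) = 4213597


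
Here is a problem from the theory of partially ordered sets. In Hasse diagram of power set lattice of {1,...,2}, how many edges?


A cover relation a -< b holds when a < b with no c strictly between.
Cover relations:
  {} -< {1}
  {} -< {2}
  {1} -< {1,2}
  {2} -< {1,2}
Total: 4


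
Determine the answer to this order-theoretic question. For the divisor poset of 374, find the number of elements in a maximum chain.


A chain is a totally ordered subset; we count the number of elements in a maximum chain.
Compute, for each element x, the size of the longest chain ending at x:
  1: 1
  2: 2
  11: 2
  17: 2
  22: 3
  34: 3
  ...
A maximum chain: 1 < 2 < 22 < 374
Number of elements in the longest chain: 4


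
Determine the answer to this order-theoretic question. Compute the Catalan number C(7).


C(n) = C(2n, n) / (n+1).
C(14, 7) = 3432
C(7) = 3432 / 8 = 429


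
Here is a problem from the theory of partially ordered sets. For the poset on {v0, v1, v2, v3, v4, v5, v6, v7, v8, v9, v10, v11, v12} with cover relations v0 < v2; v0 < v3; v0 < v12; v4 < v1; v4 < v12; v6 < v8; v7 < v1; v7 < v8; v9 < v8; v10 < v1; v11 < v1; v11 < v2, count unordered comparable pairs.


A comparable pair {a,b} has a < b or b < a in the order.
Count unordered pairs where one element is strictly below the other.
Examples: {v0,v2}, {v0,v3}, {v0,v12}, {v1,v4}, ...
Total comparable pairs: 12


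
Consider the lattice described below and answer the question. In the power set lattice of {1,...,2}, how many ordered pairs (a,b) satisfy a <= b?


The order relation is {(a,b) : a <= b}, reflexive so it includes (a,a).
Examples: ({},{}), ({},{1,2}), ({},{1}), ({},{2}), ({1,2},{1,2}), ...
Total ordered pairs: 9


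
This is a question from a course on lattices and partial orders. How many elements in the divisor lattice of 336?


Divisors of 336: [1, 2, 3, 4, 6, 7, 8, 12, 14, 16, 21, 24, 28, 42, 48, 56, 84, 112, 168, 336]
Count: 20


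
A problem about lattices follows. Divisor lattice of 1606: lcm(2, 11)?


Join=lcm.
gcd(2,11)=1
lcm=22


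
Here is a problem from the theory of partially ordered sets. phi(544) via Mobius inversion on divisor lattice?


phi(n) = n * prod_{p|n} (1 - 1/p).
Prime divisors of 544: [2, 17]
phi(544) = 544 * (1 - 1/2) * (1 - 1/17)
phi(544) = 256


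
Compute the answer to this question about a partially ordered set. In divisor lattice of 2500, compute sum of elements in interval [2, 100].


Interval [2,100] in divisors of 2500: [2, 4, 10, 20, 50, 100]
Sum = 186


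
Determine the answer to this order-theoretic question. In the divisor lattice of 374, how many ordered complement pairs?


Complement pair (a,b): a meet b = bottom, a join b = top.
Here: gcd(a,b)=1 and lcm(a,b)=374, i.e. a*b=374 with a,b coprime.
Pairs found: (1,374), (2,187), (11,34), (17,22), ... (4 more)
Total ordered pairs: 8


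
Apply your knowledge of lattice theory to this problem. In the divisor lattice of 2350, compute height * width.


Height = length of longest chain minus 1; width = size of largest antichain.
A maximum chain: 1 | 47 | 235 | 1175 | 2350  (height 4).
A maximum antichain: {10, 25, 94, 235}  (width 4).
Product = 4 * 4 = 16


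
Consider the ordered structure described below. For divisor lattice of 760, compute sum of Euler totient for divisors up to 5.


Divisors of 760 up to 5: [1, 2, 4, 5]
phi values: [1, 1, 2, 4]
Sum = 8


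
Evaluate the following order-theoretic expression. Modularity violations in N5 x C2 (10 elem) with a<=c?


Modular law: if a <= c then a v (b ^ c) = (a v b) ^ c.
Check all triples (a,b,c) with a <= c among 10 elements.
  e.g. a=(a,0), b=(c,0), c=(b,0): lhs=(a,0) != rhs=(b,0)
  e.g. a=(a,0), b=(c,1), c=(b,0): lhs=(a,0) != rhs=(b,0)
Total violating triples: 6


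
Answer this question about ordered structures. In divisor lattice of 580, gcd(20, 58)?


Meet=gcd.
gcd(20,58)=2


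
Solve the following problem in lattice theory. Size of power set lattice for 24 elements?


Power set = 2^n.
2^24 = 16777216


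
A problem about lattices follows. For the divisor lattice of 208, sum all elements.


sigma(n) = sum of divisors.
Divisors of 208: [1, 2, 4, 8, 13, 16, 26, 52, 104, 208]
Sum = 434


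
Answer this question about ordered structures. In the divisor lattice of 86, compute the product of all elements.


Divisors of 86: [1, 2, 43, 86]
Product = n^(d(n)/2) = 86^(4/2)
Product = 7396


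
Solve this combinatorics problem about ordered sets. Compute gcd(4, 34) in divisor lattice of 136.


In a divisor lattice, meet = gcd (greatest common divisor).
By Euclidean algorithm or factoring: gcd(4,34) = 2


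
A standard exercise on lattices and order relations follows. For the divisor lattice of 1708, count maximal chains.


A maximal chain goes from the minimum element to a maximal element via cover relations.
Counting all min-to-max paths in the cover graph.
Total maximal chains: 12


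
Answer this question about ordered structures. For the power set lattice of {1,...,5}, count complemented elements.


An element a is complemented if some b has a meet b = bottom, a join b = top.
every subset A has complement S\A, so all elements are complemented.
Complemented elements: {}, {1}, {2}, {3}, {4}, {5}, ... (26 more)
Count: 32


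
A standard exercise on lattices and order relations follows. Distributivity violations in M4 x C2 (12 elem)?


Distributive law: a ^ (b v c) = (a ^ b) v (a ^ c).
Check all 12^3 = 1728 ordered triples (a,b,c).
  e.g. a=(a1,0), b=(a2,0), c=(a3,0): lhs=(a1,0) != rhs=(0,0)
  e.g. a=(a1,0), b=(a2,0), c=(a3,1): lhs=(a1,0) != rhs=(0,0)
Total violating triples: 192


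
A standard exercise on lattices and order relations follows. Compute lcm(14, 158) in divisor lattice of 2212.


In a divisor lattice, join = lcm (least common multiple).
gcd(14,158) = 2
lcm(14,158) = 14*158/gcd = 2212/2 = 1106


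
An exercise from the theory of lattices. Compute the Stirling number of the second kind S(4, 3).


S(n,k) = k*S(n-1,k) + S(n-1,k-1).
S(3,3) = 1, S(3,2) = 3
S(4,3) = 3*1 + 3 = 3 + 3
S(4,3) = 6


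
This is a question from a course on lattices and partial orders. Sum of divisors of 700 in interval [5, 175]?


Interval [5,175] in divisors of 700: [5, 25, 35, 175]
Sum = 240


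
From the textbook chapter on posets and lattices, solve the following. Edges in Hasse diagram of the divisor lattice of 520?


A cover relation a -< b holds when a < b with no c strictly between.
Cover relations:
  1 -< 2
  1 -< 5
  1 -< 13
  2 -< 4
  2 -< 10
  2 -< 26
  4 -< 8
  4 -< 20
  ...20 more
Total: 28


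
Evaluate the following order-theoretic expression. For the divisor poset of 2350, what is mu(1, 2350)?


In a divisor lattice, mu(a,b) = mu(b/a) where mu is the classical Mobius function.
b/a = 2350/1 = 2350
Prime factorization of 2350: primes [2, 5, 47]
2350 is not squarefree, so mu(2350) = 0


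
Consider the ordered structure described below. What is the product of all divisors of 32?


Divisors of 32: [1, 2, 4, 8, 16, 32]
Product = n^(d(n)/2) = 32^(6/2)
Product = 32768


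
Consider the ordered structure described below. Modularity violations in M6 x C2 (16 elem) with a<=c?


Modular law: if a <= c then a v (b ^ c) = (a v b) ^ c.
Check all triples (a,b,c) with a <= c among 16 elements.
This lattice is modular (diamonds M_m and their chain-products are modular).
Total violating triples: 0


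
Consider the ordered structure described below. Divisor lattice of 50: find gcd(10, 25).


In a divisor lattice, meet = gcd (greatest common divisor).
By Euclidean algorithm or factoring: gcd(10,25) = 5


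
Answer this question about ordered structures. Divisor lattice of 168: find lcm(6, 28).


In a divisor lattice, join = lcm (least common multiple).
gcd(6,28) = 2
lcm(6,28) = 6*28/gcd = 168/2 = 84


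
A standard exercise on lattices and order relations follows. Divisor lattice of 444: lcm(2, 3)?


Join=lcm.
gcd(2,3)=1
lcm=6


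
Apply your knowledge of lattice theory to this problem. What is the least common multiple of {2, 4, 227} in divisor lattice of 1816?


In a divisor lattice, join = lcm (least common multiple).
Compute lcm iteratively: start with first element, then lcm(current, next).
Elements: [2, 4, 227]
lcm(2,4) = 4
lcm(4,227) = 908
Final lcm = 908


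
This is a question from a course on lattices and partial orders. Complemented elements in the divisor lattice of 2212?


An element a is complemented if some b has a meet b = bottom, a join b = top.
a is complemented iff gcd(a, n/a)=1, i.e. a is a unitary divisor of 2212.
Complemented elements: 1, 4, 7, 28, 79, 316, ... (2 more)
Count: 8


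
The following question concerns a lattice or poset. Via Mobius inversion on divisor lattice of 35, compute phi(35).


phi(n) = n * prod_{p|n} (1 - 1/p).
Prime divisors of 35: [5, 7]
phi(35) = 35 * (1 - 1/5) * (1 - 1/7)
phi(35) = 24


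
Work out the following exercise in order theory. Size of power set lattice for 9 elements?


Power set = 2^n.
2^9 = 512


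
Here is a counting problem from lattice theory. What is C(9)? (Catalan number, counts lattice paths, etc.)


C(n) = C(2n, n) / (n+1).
C(18, 9) = 48620
C(9) = 48620 / 10 = 4862


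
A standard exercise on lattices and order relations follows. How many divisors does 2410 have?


Divisors of 2410: [1, 2, 5, 10, 241, 482, 1205, 2410]
Count: 8


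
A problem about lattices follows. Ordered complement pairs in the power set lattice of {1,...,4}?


Complement pair (a,b): a meet b = bottom, a join b = top.
Here: A intersect B = {} and A union B = {1,...,4}.
Pairs found: ({},{1,2,3,4}), ({1},{2,3,4}), ({2},{1,3,4}), ({3},{1,2,4}), ... (12 more)
Total ordered pairs: 16


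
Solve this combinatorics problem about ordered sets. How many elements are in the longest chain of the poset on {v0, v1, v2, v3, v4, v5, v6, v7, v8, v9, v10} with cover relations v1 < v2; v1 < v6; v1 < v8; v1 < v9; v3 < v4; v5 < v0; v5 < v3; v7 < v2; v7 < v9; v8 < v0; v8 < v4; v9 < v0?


A chain is a totally ordered subset; we count the number of elements in a maximum chain.
Compute, for each element x, the size of the longest chain ending at x:
  v1: 1
  v5: 1
  v7: 1
  v10: 1
  v3: 2
  v6: 2
  ...
A maximum chain: v1 < v8 < v0
Number of elements in the longest chain: 3


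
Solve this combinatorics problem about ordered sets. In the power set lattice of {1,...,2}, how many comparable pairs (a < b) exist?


A comparable pair {a,b} has a < b or b < a in the order.
Count unordered pairs where one element is strictly below the other.
Examples: {{},{1}}, {{},{2}}, {{},{1,2}}, {{1},{1,2}}, ...
Total comparable pairs: 5


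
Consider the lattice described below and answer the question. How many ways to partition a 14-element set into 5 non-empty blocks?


S(n,k) = k*S(n-1,k) + S(n-1,k-1).
S(13,5) = 7508501, S(13,4) = 2532530
S(14,5) = 5*7508501 + 2532530 = 37542505 + 2532530
S(14,5) = 40075035


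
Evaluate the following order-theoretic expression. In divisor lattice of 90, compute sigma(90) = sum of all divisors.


sigma(n) = sum of divisors.
Divisors of 90: [1, 2, 3, 5, 6, 9, 10, 15, 18, 30, 45, 90]
Sum = 234


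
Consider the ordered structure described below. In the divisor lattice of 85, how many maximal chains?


A maximal chain goes from the minimum element to a maximal element via cover relations.
Counting all min-to-max paths in the cover graph.
Total maximal chains: 2


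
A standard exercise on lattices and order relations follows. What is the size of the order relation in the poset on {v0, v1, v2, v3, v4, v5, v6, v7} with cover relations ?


The order relation is {(a,b) : a <= b}, reflexive so it includes (a,a).
Examples: (v0,v0), (v1,v1), (v2,v2), (v3,v3), (v4,v4), ...
Total ordered pairs: 8


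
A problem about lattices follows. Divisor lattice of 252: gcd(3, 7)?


Meet=gcd.
gcd(3,7)=1


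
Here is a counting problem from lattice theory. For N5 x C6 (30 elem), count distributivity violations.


Distributive law: a ^ (b v c) = (a ^ b) v (a ^ c).
Check all 30^3 = 27000 ordered triples (a,b,c).
  e.g. a=(b,0), b=(a,0), c=(c,0): lhs=(b,0) != rhs=(a,0)
  e.g. a=(b,0), b=(a,0), c=(c,1): lhs=(b,0) != rhs=(a,0)
Total violating triples: 432


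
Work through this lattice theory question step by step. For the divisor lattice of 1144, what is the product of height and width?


Height = length of longest chain minus 1; width = size of largest antichain.
A maximum chain: 1 | 13 | 143 | 286 | 572 | 1144  (height 5).
A maximum antichain: {4, 22, 26, 143}  (width 4).
Product = 5 * 4 = 20


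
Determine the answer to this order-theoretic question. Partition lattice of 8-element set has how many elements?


B(n) = number of set partitions of an n-element set.
B(n) satisfies the recurrence: B(n+1) = sum_k C(n,k)*B(k).
B(8) = 4140


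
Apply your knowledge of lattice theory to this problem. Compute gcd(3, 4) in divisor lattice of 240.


In a divisor lattice, meet = gcd (greatest common divisor).
By Euclidean algorithm or factoring: gcd(3,4) = 1


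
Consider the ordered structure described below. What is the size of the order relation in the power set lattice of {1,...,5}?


The order relation is {(a,b) : a <= b}, reflexive so it includes (a,a).
Examples: ({},{}), ({},{1,2}), ({},{1,2,3}), ({},{1,2,3,4}), ({},{1,2,3,4,5}), ...
Total ordered pairs: 243


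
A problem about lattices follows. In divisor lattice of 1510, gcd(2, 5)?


Meet=gcd.
gcd(2,5)=1


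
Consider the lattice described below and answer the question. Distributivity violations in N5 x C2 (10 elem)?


Distributive law: a ^ (b v c) = (a ^ b) v (a ^ c).
Check all 10^3 = 1000 ordered triples (a,b,c).
  e.g. a=(b,0), b=(a,0), c=(c,0): lhs=(b,0) != rhs=(a,0)
  e.g. a=(b,0), b=(a,0), c=(c,1): lhs=(b,0) != rhs=(a,0)
Total violating triples: 16


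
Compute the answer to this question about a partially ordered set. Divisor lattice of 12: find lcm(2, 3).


In a divisor lattice, join = lcm (least common multiple).
gcd(2,3) = 1
lcm(2,3) = 2*3/gcd = 6/1 = 6


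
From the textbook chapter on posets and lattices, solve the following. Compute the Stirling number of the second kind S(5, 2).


S(n,k) = k*S(n-1,k) + S(n-1,k-1).
S(4,2) = 7, S(4,1) = 1
S(5,2) = 2*7 + 1 = 14 + 1
S(5,2) = 15


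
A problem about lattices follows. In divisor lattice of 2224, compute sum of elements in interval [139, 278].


Interval [139,278] in divisors of 2224: [139, 278]
Sum = 417


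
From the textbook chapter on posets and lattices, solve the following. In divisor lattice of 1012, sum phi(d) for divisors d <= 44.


Divisors of 1012 up to 44: [1, 2, 4, 11, 22, 23, 44]
phi values: [1, 1, 2, 10, 10, 22, 20]
Sum = 66


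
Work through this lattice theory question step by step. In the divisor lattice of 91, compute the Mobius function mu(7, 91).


In a divisor lattice, mu(a,b) = mu(b/a) where mu is the classical Mobius function.
b/a = 91/7 = 13
Prime factorization of 13: primes [13]
13 is squarefree with 1 prime factor(s), so mu(13) = (-1)^1 = -1


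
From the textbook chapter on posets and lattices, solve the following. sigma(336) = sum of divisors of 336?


sigma(n) = sum of divisors.
Divisors of 336: [1, 2, 3, 4, 6, 7, 8, 12, 14, 16, 21, 24, 28, 42, 48, 56, 84, 112, 168, 336]
Sum = 992


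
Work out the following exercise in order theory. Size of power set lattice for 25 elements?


Power set = 2^n.
2^25 = 33554432


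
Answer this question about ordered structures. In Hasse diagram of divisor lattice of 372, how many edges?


A cover relation a -< b holds when a < b with no c strictly between.
Cover relations:
  1 -< 2
  1 -< 3
  1 -< 31
  2 -< 4
  2 -< 6
  2 -< 62
  3 -< 6
  3 -< 93
  ...12 more
Total: 20


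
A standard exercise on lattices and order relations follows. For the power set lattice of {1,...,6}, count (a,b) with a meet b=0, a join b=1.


Complement pair (a,b): a meet b = bottom, a join b = top.
Here: A intersect B = {} and A union B = {1,...,6}.
Pairs found: ({},{1,2,3,4,5,6}), ({1},{2,3,4,5,6}), ({2},{1,3,4,5,6}), ({3},{1,2,4,5,6}), ... (60 more)
Total ordered pairs: 64


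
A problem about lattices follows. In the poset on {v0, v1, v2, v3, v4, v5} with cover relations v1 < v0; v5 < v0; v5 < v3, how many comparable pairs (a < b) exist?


A comparable pair {a,b} has a < b or b < a in the order.
Count unordered pairs where one element is strictly below the other.
Examples: {v0,v1}, {v0,v5}, {v3,v5}
Total comparable pairs: 3


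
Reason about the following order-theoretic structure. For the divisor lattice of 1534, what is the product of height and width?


Height = length of longest chain minus 1; width = size of largest antichain.
A maximum chain: 1 | 59 | 767 | 1534  (height 3).
A maximum antichain: {2, 13, 59}  (width 3).
Product = 3 * 3 = 9


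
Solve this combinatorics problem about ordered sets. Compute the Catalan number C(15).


C(n) = C(2n, n) / (n+1).
C(30, 15) = 155117520
C(15) = 155117520 / 16 = 9694845


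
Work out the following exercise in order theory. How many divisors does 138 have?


Divisors of 138: [1, 2, 3, 6, 23, 46, 69, 138]
Count: 8


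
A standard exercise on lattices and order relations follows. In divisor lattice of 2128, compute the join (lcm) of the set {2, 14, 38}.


In a divisor lattice, join = lcm (least common multiple).
Compute lcm iteratively: start with first element, then lcm(current, next).
Elements: [2, 14, 38]
lcm(2,14) = 14
lcm(14,38) = 266
Final lcm = 266


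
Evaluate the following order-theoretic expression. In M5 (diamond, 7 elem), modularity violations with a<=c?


Modular law: if a <= c then a v (b ^ c) = (a v b) ^ c.
Check all triples (a,b,c) with a <= c among 7 elements.
This lattice is modular (diamonds M_m and their chain-products are modular).
Total violating triples: 0


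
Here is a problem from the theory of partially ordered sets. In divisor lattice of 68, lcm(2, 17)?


Join=lcm.
gcd(2,17)=1
lcm=34


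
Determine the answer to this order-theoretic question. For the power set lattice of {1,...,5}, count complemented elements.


An element a is complemented if some b has a meet b = bottom, a join b = top.
every subset A has complement S\A, so all elements are complemented.
Complemented elements: {}, {1}, {2}, {3}, {4}, {5}, ... (26 more)
Count: 32


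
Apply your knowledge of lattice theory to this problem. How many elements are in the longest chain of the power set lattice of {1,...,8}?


A chain is a totally ordered subset; we count the number of elements in a maximum chain.
Compute, for each element x, the size of the longest chain ending at x:
  {}: 1
  {1}: 2
  {2}: 2
  {3}: 2
  {4}: 2
  {5}: 2
  ...
A maximum chain: {} < {1} < {1,2} < {1,2,3} < {1,2,3,4} < {1,2,3,4,5} < {1,2,3,4,5,6} < {1,2,3,4,5,6,7} < {1,2,3,4,5,6,7,8}
Number of elements in the longest chain: 9


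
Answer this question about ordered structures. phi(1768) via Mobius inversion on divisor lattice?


phi(n) = n * prod_{p|n} (1 - 1/p).
Prime divisors of 1768: [2, 13, 17]
phi(1768) = 1768 * (1 - 1/2) * (1 - 1/13) * (1 - 1/17)
phi(1768) = 768


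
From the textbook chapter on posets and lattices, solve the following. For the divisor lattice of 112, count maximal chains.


A maximal chain goes from the minimum element to a maximal element via cover relations.
Counting all min-to-max paths in the cover graph.
Total maximal chains: 5


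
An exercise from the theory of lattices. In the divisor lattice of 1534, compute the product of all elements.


Divisors of 1534: [1, 2, 13, 26, 59, 118, 767, 1534]
Product = n^(d(n)/2) = 1534^(8/2)
Product = 5537343160336


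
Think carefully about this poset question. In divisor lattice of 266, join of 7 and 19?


In a divisor lattice, join = lcm (least common multiple).
gcd(7,19) = 1
lcm(7,19) = 7*19/gcd = 133/1 = 133


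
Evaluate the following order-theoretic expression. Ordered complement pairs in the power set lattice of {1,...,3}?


Complement pair (a,b): a meet b = bottom, a join b = top.
Here: A intersect B = {} and A union B = {1,...,3}.
Pairs found: ({},{1,2,3}), ({1},{2,3}), ({2},{1,3}), ({3},{1,2}), ... (4 more)
Total ordered pairs: 8


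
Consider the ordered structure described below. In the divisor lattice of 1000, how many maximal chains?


A maximal chain goes from the minimum element to a maximal element via cover relations.
Counting all min-to-max paths in the cover graph.
Total maximal chains: 20


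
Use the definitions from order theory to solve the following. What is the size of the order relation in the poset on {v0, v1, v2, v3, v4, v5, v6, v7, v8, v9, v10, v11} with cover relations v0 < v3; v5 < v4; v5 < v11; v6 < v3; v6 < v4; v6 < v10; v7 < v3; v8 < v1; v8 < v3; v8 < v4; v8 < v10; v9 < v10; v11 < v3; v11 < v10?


The order relation is {(a,b) : a <= b}, reflexive so it includes (a,a).
Examples: (v0,v0), (v0,v3), (v1,v1), (v10,v10), (v11,v10), ...
Total ordered pairs: 28


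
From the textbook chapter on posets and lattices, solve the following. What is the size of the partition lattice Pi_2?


B(n) = number of set partitions of an n-element set.
B(n) satisfies the recurrence: B(n+1) = sum_k C(n,k)*B(k).
B(2) = 2


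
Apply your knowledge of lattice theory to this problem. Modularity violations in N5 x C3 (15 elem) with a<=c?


Modular law: if a <= c then a v (b ^ c) = (a v b) ^ c.
Check all triples (a,b,c) with a <= c among 15 elements.
  e.g. a=(a,0), b=(c,0), c=(b,0): lhs=(a,0) != rhs=(b,0)
  e.g. a=(a,0), b=(c,1), c=(b,0): lhs=(a,0) != rhs=(b,0)
Total violating triples: 18


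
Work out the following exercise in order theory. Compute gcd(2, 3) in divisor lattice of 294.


In a divisor lattice, meet = gcd (greatest common divisor).
By Euclidean algorithm or factoring: gcd(2,3) = 1


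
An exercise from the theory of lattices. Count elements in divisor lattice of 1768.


Divisors of 1768: [1, 2, 4, 8, 13, 17, 26, 34, 52, 68, 104, 136, 221, 442, 884, 1768]
Count: 16


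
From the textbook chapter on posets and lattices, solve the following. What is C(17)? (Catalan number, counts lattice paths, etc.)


C(n) = C(2n, n) / (n+1).
C(34, 17) = 2333606220
C(17) = 2333606220 / 18 = 129644790


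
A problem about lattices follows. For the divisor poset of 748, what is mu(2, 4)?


In a divisor lattice, mu(a,b) = mu(b/a) where mu is the classical Mobius function.
b/a = 4/2 = 2
Prime factorization of 2: primes [2]
2 is squarefree with 1 prime factor(s), so mu(2) = (-1)^1 = -1


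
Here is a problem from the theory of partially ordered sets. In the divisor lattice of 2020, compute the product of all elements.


Divisors of 2020: [1, 2, 4, 5, 10, 20, 101, 202, 404, 505, 1010, 2020]
Product = n^(d(n)/2) = 2020^(12/2)
Product = 67937289638464000000


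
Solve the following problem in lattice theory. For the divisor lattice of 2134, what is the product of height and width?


Height = length of longest chain minus 1; width = size of largest antichain.
A maximum chain: 1 | 97 | 1067 | 2134  (height 3).
A maximum antichain: {2, 11, 97}  (width 3).
Product = 3 * 3 = 9


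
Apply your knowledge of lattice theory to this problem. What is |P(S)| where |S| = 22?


Power set = 2^n.
2^22 = 4194304


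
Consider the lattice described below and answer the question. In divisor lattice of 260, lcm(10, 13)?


Join=lcm.
gcd(10,13)=1
lcm=130


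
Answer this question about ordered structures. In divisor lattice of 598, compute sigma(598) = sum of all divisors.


sigma(n) = sum of divisors.
Divisors of 598: [1, 2, 13, 23, 26, 46, 299, 598]
Sum = 1008


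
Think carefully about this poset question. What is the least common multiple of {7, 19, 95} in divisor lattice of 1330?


In a divisor lattice, join = lcm (least common multiple).
Compute lcm iteratively: start with first element, then lcm(current, next).
Elements: [7, 19, 95]
lcm(7,19) = 133
lcm(133,95) = 665
Final lcm = 665


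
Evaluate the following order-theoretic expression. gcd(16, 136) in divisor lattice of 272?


Meet=gcd.
gcd(16,136)=8


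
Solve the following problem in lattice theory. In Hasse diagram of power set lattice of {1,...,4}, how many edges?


A cover relation a -< b holds when a < b with no c strictly between.
Cover relations:
  {} -< {1}
  {} -< {2}
  {} -< {3}
  {} -< {4}
  {1} -< {1,2}
  {1} -< {1,3}
  {1} -< {1,4}
  {2} -< {1,2}
  ...24 more
Total: 32


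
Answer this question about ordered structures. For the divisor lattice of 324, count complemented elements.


An element a is complemented if some b has a meet b = bottom, a join b = top.
a is complemented iff gcd(a, n/a)=1, i.e. a is a unitary divisor of 324.
Complemented elements: 1, 4, 81, 324
Count: 4


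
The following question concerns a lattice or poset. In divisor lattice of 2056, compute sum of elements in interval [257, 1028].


Interval [257,1028] in divisors of 2056: [257, 514, 1028]
Sum = 1799


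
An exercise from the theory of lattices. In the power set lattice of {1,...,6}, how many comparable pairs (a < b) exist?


A comparable pair {a,b} has a < b or b < a in the order.
Count unordered pairs where one element is strictly below the other.
Examples: {{},{1}}, {{},{2}}, {{},{3}}, {{},{4}}, ...
Total comparable pairs: 665


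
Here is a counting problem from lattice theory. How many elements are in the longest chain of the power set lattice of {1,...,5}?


A chain is a totally ordered subset; we count the number of elements in a maximum chain.
Compute, for each element x, the size of the longest chain ending at x:
  {}: 1
  {1}: 2
  {2}: 2
  {3}: 2
  {4}: 2
  {5}: 2
  ...
A maximum chain: {} < {1} < {1,2} < {1,2,3} < {1,2,3,4} < {1,2,3,4,5}
Number of elements in the longest chain: 6


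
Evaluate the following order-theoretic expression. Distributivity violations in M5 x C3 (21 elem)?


Distributive law: a ^ (b v c) = (a ^ b) v (a ^ c).
Check all 21^3 = 9261 ordered triples (a,b,c).
  e.g. a=(a1,0), b=(a2,0), c=(a3,0): lhs=(a1,0) != rhs=(0,0)
  e.g. a=(a1,0), b=(a2,0), c=(a3,1): lhs=(a1,0) != rhs=(0,0)
Total violating triples: 1620


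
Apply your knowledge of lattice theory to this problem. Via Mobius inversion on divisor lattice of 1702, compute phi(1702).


phi(n) = n * prod_{p|n} (1 - 1/p).
Prime divisors of 1702: [2, 23, 37]
phi(1702) = 1702 * (1 - 1/2) * (1 - 1/23) * (1 - 1/37)
phi(1702) = 792


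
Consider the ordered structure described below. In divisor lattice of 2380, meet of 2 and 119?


In a divisor lattice, meet = gcd (greatest common divisor).
By Euclidean algorithm or factoring: gcd(2,119) = 1


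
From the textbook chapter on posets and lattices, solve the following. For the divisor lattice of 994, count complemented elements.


An element a is complemented if some b has a meet b = bottom, a join b = top.
a is complemented iff gcd(a, n/a)=1, i.e. a is a unitary divisor of 994.
Complemented elements: 1, 2, 7, 14, 71, 142, ... (2 more)
Count: 8


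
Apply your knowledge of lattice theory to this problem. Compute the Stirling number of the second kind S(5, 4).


S(n,k) = k*S(n-1,k) + S(n-1,k-1).
S(4,4) = 1, S(4,3) = 6
S(5,4) = 4*1 + 6 = 4 + 6
S(5,4) = 10


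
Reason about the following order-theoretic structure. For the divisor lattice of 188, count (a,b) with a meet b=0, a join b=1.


Complement pair (a,b): a meet b = bottom, a join b = top.
Here: gcd(a,b)=1 and lcm(a,b)=188, i.e. a*b=188 with a,b coprime.
Pairs found: (1,188), (4,47), (47,4), (188,1)
Total ordered pairs: 4


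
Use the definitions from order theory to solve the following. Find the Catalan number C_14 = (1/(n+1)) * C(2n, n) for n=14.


C(n) = C(2n, n) / (n+1).
C(28, 14) = 40116600
C(14) = 40116600 / 15 = 2674440


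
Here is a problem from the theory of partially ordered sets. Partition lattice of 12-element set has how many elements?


B(n) = number of set partitions of an n-element set.
B(n) satisfies the recurrence: B(n+1) = sum_k C(n,k)*B(k).
B(12) = 4213597


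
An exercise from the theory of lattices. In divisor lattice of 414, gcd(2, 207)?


Meet=gcd.
gcd(2,207)=1


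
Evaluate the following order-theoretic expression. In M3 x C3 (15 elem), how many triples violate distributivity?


Distributive law: a ^ (b v c) = (a ^ b) v (a ^ c).
Check all 15^3 = 3375 ordered triples (a,b,c).
  e.g. a=(a1,0), b=(a2,0), c=(a3,0): lhs=(a1,0) != rhs=(0,0)
  e.g. a=(a1,0), b=(a2,0), c=(a3,1): lhs=(a1,0) != rhs=(0,0)
Total violating triples: 162


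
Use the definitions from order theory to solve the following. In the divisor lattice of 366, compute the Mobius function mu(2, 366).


In a divisor lattice, mu(a,b) = mu(b/a) where mu is the classical Mobius function.
b/a = 366/2 = 183
Prime factorization of 183: primes [3, 61]
183 is squarefree with 2 prime factor(s), so mu(183) = (-1)^2 = 1


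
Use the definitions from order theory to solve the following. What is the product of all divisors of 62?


Divisors of 62: [1, 2, 31, 62]
Product = n^(d(n)/2) = 62^(4/2)
Product = 3844


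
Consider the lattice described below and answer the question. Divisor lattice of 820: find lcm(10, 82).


In a divisor lattice, join = lcm (least common multiple).
gcd(10,82) = 2
lcm(10,82) = 10*82/gcd = 820/2 = 410


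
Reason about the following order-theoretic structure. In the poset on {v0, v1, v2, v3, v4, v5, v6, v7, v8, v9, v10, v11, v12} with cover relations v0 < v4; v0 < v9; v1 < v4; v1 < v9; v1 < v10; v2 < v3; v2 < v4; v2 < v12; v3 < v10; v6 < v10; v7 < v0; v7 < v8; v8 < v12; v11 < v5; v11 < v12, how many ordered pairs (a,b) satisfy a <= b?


The order relation is {(a,b) : a <= b}, reflexive so it includes (a,a).
Examples: (v0,v0), (v0,v4), (v0,v9), (v1,v1), (v1,v10), ...
Total ordered pairs: 32


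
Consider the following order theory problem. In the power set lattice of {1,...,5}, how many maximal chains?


A maximal chain goes from the minimum element to a maximal element via cover relations.
Counting all min-to-max paths in the cover graph.
Total maximal chains: 120


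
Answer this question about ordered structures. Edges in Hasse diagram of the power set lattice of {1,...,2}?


A cover relation a -< b holds when a < b with no c strictly between.
Cover relations:
  {} -< {1}
  {} -< {2}
  {1} -< {1,2}
  {2} -< {1,2}
Total: 4


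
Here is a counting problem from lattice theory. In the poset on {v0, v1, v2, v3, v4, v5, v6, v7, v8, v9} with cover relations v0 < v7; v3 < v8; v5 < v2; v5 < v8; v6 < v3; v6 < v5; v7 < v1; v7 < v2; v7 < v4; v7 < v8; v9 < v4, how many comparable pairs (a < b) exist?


A comparable pair {a,b} has a < b or b < a in the order.
Count unordered pairs where one element is strictly below the other.
Examples: {v0,v1}, {v0,v2}, {v0,v4}, {v0,v7}, ...
Total comparable pairs: 17


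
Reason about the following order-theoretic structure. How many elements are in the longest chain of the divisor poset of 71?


A chain is a totally ordered subset; we count the number of elements in a maximum chain.
Compute, for each element x, the size of the longest chain ending at x:
  1: 1
  71: 2
A maximum chain: 1 < 71
Number of elements in the longest chain: 2


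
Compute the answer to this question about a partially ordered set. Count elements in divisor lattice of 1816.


Divisors of 1816: [1, 2, 4, 8, 227, 454, 908, 1816]
Count: 8


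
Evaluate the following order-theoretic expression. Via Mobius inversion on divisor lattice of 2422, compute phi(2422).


phi(n) = n * prod_{p|n} (1 - 1/p).
Prime divisors of 2422: [2, 7, 173]
phi(2422) = 2422 * (1 - 1/2) * (1 - 1/7) * (1 - 1/173)
phi(2422) = 1032
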